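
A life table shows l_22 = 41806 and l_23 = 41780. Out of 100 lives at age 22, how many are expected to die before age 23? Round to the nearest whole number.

0

The relevant probability is 1 − 41780/41806 = 0.000622.
Expected number = 100 × 0.000622 = 0.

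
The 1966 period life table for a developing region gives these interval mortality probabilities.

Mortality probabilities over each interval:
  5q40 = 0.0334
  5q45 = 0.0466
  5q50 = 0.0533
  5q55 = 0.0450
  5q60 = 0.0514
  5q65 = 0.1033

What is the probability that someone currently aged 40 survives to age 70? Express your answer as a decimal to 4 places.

0.7087

The overall survival probability is (1 − 0.0334) × (1 − 0.0466) × (1 − 0.0533) × (1 − 0.0450) × (1 − 0.0514) × (1 − 0.1033).
= 0.9666 × 0.9534 × 0.9467 × 0.9550 × 0.9486 × 0.8967 = 0.708709.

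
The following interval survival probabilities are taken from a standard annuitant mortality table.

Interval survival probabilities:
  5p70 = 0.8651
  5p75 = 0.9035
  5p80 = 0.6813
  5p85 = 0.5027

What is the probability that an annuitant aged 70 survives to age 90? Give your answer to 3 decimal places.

20p70 = 0.8651 × 0.9035 × 0.6813 × 0.5027.
= 0.267696.

0.268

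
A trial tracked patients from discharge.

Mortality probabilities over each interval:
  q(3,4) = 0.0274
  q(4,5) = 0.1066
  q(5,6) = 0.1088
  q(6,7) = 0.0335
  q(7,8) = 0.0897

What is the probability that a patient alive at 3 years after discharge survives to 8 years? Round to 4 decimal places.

P(survive 3→8) = (1 − 0.0274) × (1 − 0.1066) × (1 − 0.1088) × (1 − 0.0335) × (1 − 0.0897).
= 0.9726 × 0.8934 × 0.8912 × 0.9665 × 0.9103 = 0.681305.

0.6813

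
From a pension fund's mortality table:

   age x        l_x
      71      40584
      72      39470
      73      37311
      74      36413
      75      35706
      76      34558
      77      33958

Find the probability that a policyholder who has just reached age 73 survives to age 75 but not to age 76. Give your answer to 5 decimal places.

We want 2|1q73 = (l_75 − l_76)/l_73.
This is the probability of reaching 75 but not 76, conditional on being alive at 73: (l_75 − l_76) / l_73.
= (35706 − 34558) / 37311 = 1148 / 37311 = 0.030768.

0.03077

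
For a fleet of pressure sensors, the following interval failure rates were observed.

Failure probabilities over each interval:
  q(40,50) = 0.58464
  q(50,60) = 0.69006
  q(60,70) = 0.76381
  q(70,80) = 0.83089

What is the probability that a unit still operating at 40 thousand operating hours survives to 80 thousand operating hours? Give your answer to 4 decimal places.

0.0051

The overall survival probability is (1 − 0.58464) × (1 − 0.69006) × (1 − 0.76381) × (1 − 0.83089).
= 0.41536 × 0.30994 × 0.23619 × 0.16911 = 0.005142.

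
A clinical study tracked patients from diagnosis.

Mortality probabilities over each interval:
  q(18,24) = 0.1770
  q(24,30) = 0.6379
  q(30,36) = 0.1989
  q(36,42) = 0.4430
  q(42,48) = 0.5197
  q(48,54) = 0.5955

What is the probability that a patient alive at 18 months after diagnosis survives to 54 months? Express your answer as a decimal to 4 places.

Survival from 18 to 54 is the product of surviving each interval: (1 − 0.1770) × (1 − 0.6379) × (1 − 0.1989) × (1 − 0.4430) × (1 − 0.5197) × (1 − 0.5955).
= 0.8230 × 0.3621 × 0.8011 × 0.5570 × 0.4803 × 0.4045 = 0.025835.

0.0258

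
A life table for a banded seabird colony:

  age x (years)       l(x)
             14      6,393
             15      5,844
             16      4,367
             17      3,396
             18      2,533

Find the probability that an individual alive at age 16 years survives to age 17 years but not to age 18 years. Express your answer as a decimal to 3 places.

This is the probability of reaching 17 but not 18, conditional on being alive at 16: (l(17) − l(18)) / l(16).
= (3,396 − 2,533) / 4,367 = 863 / 4,367 = 0.197619.

0.198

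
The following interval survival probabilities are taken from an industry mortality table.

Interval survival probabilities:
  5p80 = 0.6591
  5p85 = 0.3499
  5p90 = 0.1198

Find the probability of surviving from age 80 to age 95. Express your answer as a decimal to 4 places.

15p80 = 0.6591 × 0.3499 × 0.1198.
= 0.027628.

0.0276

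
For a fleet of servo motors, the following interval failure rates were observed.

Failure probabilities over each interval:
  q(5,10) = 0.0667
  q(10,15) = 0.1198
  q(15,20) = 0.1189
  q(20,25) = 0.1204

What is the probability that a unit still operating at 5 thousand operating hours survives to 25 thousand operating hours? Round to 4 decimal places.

0.6367

Survival from 5 to 25 is the product of surviving each interval: (1 − 0.0667) × (1 − 0.1198) × (1 − 0.1189) × (1 − 0.1204).
= 0.9333 × 0.8802 × 0.8811 × 0.8796 = 0.636668.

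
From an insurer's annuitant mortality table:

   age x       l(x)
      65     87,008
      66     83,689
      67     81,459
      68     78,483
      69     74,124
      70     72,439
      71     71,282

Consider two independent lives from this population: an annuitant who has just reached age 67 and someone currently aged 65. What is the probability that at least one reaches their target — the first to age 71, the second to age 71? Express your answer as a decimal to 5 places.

p₁ = l(71)/l(67) = 71,282/81,459 = 0.875066; p₂ = l(71)/l(65) = 71,282/87,008 = 0.819258.
P(at least one) = 1 − (1−p₁)(1−p₂) = 1 − 0.124934 × 0.180742 = 0.977419.

0.97742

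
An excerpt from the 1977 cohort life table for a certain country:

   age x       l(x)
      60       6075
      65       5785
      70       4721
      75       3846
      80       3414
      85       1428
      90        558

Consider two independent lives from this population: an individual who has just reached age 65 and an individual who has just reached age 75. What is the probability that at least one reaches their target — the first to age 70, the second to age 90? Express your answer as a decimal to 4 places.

p₁ = l(70)/l(65) = 4721/5785 = 0.816076; p₂ = l(90)/l(75) = 558/3846 = 0.145086.
P(at least one) = 1 − (1−p₁)(1−p₂) = 1 − 0.183924 × 0.854914 = 0.842761.

0.8428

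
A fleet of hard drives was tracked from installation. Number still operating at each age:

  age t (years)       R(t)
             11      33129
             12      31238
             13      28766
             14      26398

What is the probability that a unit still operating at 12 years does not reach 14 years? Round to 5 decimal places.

P(fail before 14 | operational at 12) = 1 − R(14)/R(12) = 1 − 26398/31238 = (4840)/31238 = 0.154939.

0.15494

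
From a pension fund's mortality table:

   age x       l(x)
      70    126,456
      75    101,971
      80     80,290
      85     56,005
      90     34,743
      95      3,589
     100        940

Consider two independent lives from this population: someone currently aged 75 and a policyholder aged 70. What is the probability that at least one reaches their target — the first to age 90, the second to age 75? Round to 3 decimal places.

0.872

p₁ = l(90)/l(75) = 34,743/101,971 = 0.340715; p₂ = l(75)/l(70) = 101,971/126,456 = 0.806375.
P(at least one) = 1 − (1−p₁)(1−p₂) = 1 − 0.659285 × 0.193625 = 0.872346.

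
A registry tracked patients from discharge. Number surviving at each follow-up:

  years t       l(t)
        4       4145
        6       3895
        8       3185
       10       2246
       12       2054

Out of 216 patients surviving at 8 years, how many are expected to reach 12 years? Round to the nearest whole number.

The relevant probability is 2054/3185 = 0.644898.
Expected number = 216 × 0.644898 = 139.

139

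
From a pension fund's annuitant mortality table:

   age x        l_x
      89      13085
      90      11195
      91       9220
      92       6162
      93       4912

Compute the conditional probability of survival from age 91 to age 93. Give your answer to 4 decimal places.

We want 2p91 = l_93/l_91.
The conditional survival probability is l_93/l_91 = 4912/9220 = 0.532755.

0.5328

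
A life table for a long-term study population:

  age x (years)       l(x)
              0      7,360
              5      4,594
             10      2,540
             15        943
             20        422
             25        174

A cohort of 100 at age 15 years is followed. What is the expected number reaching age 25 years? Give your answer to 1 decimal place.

The relevant probability is 174/943 = 0.184517.
Expected number = 100 × 0.184517 = 18.5.

18.5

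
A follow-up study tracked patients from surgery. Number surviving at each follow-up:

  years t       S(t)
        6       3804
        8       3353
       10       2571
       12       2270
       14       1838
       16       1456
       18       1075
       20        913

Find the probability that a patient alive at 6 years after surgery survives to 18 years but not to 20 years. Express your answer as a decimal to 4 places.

0.0426

This is the probability of reaching 18 but not 20, conditional on being alive at 6: (S(18) − S(20)) / S(6).
= (1075 − 913) / 3804 = 162 / 3804 = 0.042587.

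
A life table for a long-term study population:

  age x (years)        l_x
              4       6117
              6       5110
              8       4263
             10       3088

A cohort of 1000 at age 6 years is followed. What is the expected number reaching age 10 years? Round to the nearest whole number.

The relevant probability is 3088/5110 = 0.604305.
Expected number = 1000 × 0.604305 = 604.

604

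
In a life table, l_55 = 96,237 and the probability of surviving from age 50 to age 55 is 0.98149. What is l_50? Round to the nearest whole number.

l_50 = l_55 / p = 96,237 / 0.98149 = 98052.

98052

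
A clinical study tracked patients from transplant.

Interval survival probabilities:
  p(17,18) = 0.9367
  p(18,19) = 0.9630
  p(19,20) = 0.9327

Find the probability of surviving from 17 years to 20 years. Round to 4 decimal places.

0.8413

Chaining the interval survival probabilities: 0.9367 × 0.9630 × 0.9327.
= 0.841335.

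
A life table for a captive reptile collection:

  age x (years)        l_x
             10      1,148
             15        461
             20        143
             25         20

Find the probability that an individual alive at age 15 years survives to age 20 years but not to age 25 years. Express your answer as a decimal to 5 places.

This is the probability of reaching 20 but not 25, conditional on being alive at 15: (l_20 − l_25) / l_15.
= (143 − 20) / 461 = 123 / 461 = 0.266811.

0.26681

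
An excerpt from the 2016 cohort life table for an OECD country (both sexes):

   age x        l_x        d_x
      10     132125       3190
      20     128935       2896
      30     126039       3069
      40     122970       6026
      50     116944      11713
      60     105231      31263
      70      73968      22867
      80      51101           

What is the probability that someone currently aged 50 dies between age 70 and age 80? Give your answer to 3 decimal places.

We want 20|10q50 = (l_70 − l_80)/l_50.
This is the probability of reaching 70 but not 80, conditional on being alive at 50: (l_70 − l_80) / l_50.
= (73968 − 51101) / 116944 = 22867 / 116944 = 0.195538.

0.196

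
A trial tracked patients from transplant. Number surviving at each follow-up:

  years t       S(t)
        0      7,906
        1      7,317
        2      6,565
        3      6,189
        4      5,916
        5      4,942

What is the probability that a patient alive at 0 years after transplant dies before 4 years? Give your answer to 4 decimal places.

0.2517

P(die before 4 | alive at 0) = 1 − S(4)/S(0) = 1 − 5,916/7,906 = (1,990)/7,906 = 0.251708.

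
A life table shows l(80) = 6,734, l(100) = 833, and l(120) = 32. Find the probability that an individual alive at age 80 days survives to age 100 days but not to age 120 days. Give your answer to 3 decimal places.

0.119

This is the probability of reaching 100 but not 120, conditional on being alive at 80: (l(100) − l(120)) / l(80).
= (833 − 32) / 6,734 = 801 / 6,734 = 0.118949.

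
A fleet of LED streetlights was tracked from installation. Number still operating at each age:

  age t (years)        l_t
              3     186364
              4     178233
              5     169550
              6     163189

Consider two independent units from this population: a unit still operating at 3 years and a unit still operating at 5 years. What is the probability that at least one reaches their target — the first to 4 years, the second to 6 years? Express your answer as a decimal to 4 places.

0.9984

p₁ = l_4/l_3 = 178233/186364 = 0.956370; p₂ = l_6/l_5 = 163189/169550 = 0.962483.
P(at least one) = 1 − (1−p₁)(1−p₂) = 1 − 0.043630 × 0.037517 = 0.998363.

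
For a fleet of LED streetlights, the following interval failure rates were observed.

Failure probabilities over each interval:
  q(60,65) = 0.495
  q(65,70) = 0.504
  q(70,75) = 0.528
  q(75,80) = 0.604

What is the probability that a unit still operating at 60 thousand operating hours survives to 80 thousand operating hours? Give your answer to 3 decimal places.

0.047

Survival from 60 to 80 is the product of surviving each interval: (1 − 0.495) × (1 − 0.504) × (1 − 0.528) × (1 − 0.604).
= 0.505 × 0.496 × 0.472 × 0.396 = 0.046818.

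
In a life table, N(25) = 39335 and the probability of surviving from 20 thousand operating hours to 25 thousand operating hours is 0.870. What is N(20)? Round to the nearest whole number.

N(20) = N(25) / p = 39335 / 0.870 = 45213.

45213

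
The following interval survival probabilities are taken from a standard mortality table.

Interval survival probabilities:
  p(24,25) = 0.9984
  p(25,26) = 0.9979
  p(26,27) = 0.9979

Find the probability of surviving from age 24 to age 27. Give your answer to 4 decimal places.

0.9942

P(survive 24→27) = 0.9984 × 0.9979 × 0.9979.
= 0.994211.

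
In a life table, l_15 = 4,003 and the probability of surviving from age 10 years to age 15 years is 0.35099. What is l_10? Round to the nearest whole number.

11405

l_10 = l_15 / p = 4,003 / 0.35099 = 11405.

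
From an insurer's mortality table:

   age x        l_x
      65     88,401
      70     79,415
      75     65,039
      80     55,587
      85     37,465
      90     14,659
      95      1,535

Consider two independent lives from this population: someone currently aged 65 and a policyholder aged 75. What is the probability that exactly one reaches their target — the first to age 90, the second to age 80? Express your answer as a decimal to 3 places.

p₁ = l_90/l_65 = 14,659/88,401 = 0.165824; p₂ = l_80/l_75 = 55,587/65,039 = 0.854672.
P(exactly one) = p₁(1−p₂) + (1−p₁)p₂ = 0.024099 + 0.712947 = 0.737046.

0.737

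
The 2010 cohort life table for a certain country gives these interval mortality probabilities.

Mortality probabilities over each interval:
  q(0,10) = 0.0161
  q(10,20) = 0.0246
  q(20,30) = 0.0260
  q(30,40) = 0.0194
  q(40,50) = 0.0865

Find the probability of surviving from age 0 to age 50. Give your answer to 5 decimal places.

The overall survival probability is (1 − 0.0161) × (1 − 0.0246) × (1 − 0.0260) × (1 − 0.0194) × (1 − 0.0865).
= 0.9839 × 0.9754 × 0.9740 × 0.9806 × 0.9135 = 0.837323.

0.83732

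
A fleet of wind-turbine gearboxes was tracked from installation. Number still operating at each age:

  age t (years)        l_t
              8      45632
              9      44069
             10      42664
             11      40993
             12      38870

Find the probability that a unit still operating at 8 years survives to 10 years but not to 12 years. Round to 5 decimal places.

This is the probability of reaching 10 but not 12, conditional on being operational at 8: (l_10 − l_12) / l_8.
= (42664 − 38870) / 45632 = 3794 / 45632 = 0.083143.

0.08314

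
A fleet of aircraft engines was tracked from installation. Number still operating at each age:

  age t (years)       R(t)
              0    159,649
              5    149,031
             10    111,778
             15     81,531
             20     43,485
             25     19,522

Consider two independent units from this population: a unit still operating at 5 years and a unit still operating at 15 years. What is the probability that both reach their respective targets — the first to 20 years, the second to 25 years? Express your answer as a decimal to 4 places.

0.0699

p₁ = R(20)/R(5) = 43,485/149,031 = 0.291785; p₂ = R(25)/R(15) = 19,522/81,531 = 0.239443.
P(both) = p₁ × p₂ = 0.291785 × 0.239443 = 0.069866.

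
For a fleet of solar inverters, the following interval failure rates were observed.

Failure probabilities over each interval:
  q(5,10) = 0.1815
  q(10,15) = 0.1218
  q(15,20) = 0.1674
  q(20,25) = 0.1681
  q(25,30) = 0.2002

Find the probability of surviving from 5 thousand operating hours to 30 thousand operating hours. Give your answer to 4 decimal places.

The overall survival probability is (1 − 0.1815) × (1 − 0.1218) × (1 − 0.1674) × (1 − 0.1681) × (1 − 0.2002).
= 0.8185 × 0.8782 × 0.8326 × 0.8319 × 0.7998 = 0.398200.

0.3982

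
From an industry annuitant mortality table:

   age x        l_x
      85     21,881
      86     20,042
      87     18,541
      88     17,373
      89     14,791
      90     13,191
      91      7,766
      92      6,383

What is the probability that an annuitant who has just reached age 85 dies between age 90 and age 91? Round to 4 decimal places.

This is the probability of reaching 90 but not 91, conditional on being alive at 85: (l_90 − l_91) / l_85.
= (13,191 − 7,766) / 21,881 = 5,425 / 21,881 = 0.247932.

0.2479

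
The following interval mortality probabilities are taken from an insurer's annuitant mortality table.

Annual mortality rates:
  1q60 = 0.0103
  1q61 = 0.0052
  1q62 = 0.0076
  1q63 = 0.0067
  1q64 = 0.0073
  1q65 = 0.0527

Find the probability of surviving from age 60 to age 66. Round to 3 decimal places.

0.913

6p60 = (1 − 0.0103) × (1 − 0.0052) × (1 − 0.0076) × (1 − 0.0067) × (1 − 0.0073) × (1 − 0.0527).
= 0.9897 × 0.9948 × 0.9924 × 0.9933 × 0.9927 × 0.9473 = 0.912666.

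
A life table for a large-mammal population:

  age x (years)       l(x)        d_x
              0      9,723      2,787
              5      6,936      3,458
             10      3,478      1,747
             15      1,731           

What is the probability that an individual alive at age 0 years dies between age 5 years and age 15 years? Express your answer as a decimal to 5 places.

0.53533

This is the probability of reaching 5 but not 15, conditional on being alive at 0: (l(5) − l(15)) / l(0).
= (6,936 − 1,731) / 9,723 = 5,205 / 9,723 = 0.535329.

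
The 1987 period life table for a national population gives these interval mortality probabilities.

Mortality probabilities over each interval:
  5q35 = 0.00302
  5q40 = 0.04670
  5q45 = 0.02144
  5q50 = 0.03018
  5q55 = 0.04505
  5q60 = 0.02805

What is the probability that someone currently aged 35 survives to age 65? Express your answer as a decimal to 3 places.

0.837

30p35 = (1 − 0.00302) × (1 − 0.04670) × (1 − 0.02144) × (1 − 0.03018) × (1 − 0.04505) × (1 − 0.02805).
= 0.99698 × 0.95330 × 0.97856 × 0.96982 × 0.95495 × 0.97195 = 0.837181.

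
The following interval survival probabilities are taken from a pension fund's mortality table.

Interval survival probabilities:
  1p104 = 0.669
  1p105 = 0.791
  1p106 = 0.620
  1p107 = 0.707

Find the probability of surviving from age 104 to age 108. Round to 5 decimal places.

0.23196

The overall survival probability is 0.669 × 0.791 × 0.620 × 0.707.
= 0.231960.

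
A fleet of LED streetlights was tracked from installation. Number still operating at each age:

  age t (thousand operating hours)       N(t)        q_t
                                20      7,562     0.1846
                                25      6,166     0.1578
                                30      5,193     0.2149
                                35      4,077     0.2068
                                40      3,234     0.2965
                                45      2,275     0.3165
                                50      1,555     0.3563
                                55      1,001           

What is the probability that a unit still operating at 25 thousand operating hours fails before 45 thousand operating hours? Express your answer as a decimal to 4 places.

P(fail before 45 | operational at 25) = 1 − N(45)/N(25) = 1 − 2,275/6,166 = (3,891)/6,166 = 0.631041.

0.6310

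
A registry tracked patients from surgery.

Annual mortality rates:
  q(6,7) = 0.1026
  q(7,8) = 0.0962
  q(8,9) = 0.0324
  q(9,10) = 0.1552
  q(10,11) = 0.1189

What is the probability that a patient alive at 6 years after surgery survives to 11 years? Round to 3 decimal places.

0.584

P(survive 6→11) = (1 − 0.1026) × (1 − 0.0962) × (1 − 0.0324) × (1 − 0.1552) × (1 − 0.1189).
= 0.8974 × 0.9038 × 0.9676 × 0.8448 × 0.8811 = 0.584162.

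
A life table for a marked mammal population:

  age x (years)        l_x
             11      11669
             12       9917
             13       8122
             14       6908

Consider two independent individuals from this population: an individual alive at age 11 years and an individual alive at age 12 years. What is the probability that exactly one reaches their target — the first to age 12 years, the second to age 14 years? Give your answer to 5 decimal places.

0.36245

p₁ = l_12/l_11 = 9917/11669 = 0.849859; p₂ = l_14/l_12 = 6908/9917 = 0.696582.
P(exactly one) = p₁(1−p₂) + (1−p₁)p₂ = 0.257863 + 0.104586 = 0.362448.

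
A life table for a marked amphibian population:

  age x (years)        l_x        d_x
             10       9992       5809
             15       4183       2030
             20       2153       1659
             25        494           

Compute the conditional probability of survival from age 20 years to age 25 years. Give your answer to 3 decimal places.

0.229

The conditional survival probability is l_25/l_20 = 494/2153 = 0.229447.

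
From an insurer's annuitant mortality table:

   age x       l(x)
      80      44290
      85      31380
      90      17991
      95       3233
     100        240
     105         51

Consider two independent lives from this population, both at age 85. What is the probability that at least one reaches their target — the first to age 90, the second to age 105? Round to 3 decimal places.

p₁ = l(90)/l(85) = 17991/31380 = 0.573327; p₂ = l(105)/l(85) = 51/31380 = 0.001625.
P(at least one) = 1 − (1−p₁)(1−p₂) = 1 − 0.426673 × 0.998375 = 0.574020.

0.574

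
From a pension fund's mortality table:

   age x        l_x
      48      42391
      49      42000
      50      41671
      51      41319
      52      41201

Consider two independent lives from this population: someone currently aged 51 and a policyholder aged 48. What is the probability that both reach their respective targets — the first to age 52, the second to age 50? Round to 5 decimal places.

0.98021

p₁ = l_52/l_51 = 41201/41319 = 0.997144; p₂ = l_50/l_48 = 41671/42391 = 0.983015.
P(both) = p₁ × p₂ = 0.997144 × 0.983015 = 0.980208.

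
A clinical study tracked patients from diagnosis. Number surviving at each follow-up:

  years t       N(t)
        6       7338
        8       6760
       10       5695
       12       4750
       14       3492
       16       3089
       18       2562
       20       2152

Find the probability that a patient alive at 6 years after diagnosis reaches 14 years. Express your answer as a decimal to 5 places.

0.47588

The conditional survival probability is N(14)/N(6) = 3492/7338 = 0.475879.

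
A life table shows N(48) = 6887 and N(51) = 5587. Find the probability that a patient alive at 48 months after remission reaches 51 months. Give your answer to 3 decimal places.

0.811

The conditional survival probability is N(51)/N(48) = 5587/6887 = 0.811239.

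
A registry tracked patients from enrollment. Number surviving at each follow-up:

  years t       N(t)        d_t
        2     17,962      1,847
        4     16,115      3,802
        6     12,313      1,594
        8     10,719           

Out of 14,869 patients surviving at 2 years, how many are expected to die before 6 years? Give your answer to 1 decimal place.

The relevant probability is 1 − 12,313/17,962 = 0.314497.
Expected number = 14,869 × 0.314497 = 4676.3.

4676.3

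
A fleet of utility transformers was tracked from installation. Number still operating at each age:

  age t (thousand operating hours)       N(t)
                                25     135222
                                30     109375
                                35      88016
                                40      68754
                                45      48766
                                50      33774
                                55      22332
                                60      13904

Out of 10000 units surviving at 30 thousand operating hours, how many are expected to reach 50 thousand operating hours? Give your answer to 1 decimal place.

3087.9

The relevant probability is 33774/109375 = 0.308791.
Expected number = 10000 × 0.308791 = 3087.9.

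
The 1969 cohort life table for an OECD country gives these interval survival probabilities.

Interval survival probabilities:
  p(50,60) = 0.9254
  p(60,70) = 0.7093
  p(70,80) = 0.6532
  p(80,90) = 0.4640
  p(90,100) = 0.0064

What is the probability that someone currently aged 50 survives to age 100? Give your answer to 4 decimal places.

0.0013

P(survive 50→100) = 0.9254 × 0.7093 × 0.6532 × 0.4640 × 0.0064.
= 0.001273.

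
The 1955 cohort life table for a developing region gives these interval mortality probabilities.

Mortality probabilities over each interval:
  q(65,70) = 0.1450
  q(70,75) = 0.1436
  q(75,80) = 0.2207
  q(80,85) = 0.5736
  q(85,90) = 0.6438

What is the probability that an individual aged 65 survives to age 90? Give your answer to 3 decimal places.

0.087

Chaining the interval survival probabilities: (1 − 0.1450) × (1 − 0.1436) × (1 − 0.2207) × (1 − 0.5736) × (1 − 0.6438).
= 0.8550 × 0.8564 × 0.7793 × 0.4264 × 0.3562 = 0.086668.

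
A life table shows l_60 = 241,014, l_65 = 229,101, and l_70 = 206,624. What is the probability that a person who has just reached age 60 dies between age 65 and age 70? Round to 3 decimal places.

0.093

We want 5|5q60 = (l_65 − l_70)/l_60.
This is the probability of reaching 65 but not 70, conditional on being alive at 60: (l_65 − l_70) / l_60.
= (229,101 − 206,624) / 241,014 = 22,477 / 241,014 = 0.093260.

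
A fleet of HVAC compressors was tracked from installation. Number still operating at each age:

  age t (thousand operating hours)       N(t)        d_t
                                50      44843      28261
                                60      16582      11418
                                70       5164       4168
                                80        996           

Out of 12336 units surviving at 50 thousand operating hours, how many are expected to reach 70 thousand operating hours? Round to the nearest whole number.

1421

The relevant probability is 5164/44843 = 0.115157.
Expected number = 12336 × 0.115157 = 1421.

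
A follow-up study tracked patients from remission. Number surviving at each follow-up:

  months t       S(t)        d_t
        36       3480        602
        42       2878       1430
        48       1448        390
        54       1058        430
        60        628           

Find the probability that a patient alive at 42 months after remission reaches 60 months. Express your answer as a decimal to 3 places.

The conditional survival probability is S(60)/S(42) = 628/2878 = 0.218207.

0.218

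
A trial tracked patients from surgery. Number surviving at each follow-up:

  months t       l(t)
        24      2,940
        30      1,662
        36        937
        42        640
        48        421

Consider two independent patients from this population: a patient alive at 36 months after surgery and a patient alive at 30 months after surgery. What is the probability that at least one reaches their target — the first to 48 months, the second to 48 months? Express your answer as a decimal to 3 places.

0.589

p₁ = l(48)/l(36) = 421/937 = 0.449306; p₂ = l(48)/l(30) = 421/1,662 = 0.253309.
P(at least one) = 1 − (1−p₁)(1−p₂) = 1 − 0.550694 × 0.746691 = 0.588802.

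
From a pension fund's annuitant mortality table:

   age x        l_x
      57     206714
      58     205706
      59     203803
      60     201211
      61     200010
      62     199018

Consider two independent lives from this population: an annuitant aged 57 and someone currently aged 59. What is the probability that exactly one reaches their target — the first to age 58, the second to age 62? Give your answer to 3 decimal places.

0.028

p₁ = l_58/l_57 = 205706/206714 = 0.995124; p₂ = l_62/l_59 = 199018/203803 = 0.976521.
P(exactly one) = p₁(1−p₂) + (1−p₁)p₂ = 0.023365 + 0.004762 = 0.028126.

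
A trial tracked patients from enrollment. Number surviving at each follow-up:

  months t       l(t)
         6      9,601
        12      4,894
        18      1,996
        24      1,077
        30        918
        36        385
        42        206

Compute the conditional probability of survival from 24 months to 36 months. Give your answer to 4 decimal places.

The conditional survival probability is l(36)/l(24) = 385/1,077 = 0.357474.

0.3575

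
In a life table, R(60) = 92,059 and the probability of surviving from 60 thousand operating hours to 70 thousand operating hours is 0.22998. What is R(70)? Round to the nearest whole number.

R(70) = R(60) × p = 92,059 × 0.22998 = 21172.

21172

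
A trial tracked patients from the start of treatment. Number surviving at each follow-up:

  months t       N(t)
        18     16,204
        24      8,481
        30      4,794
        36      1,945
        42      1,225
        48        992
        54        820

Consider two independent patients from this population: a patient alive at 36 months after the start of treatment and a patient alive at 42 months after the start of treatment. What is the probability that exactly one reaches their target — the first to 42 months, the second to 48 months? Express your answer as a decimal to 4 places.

0.4196

p₁ = N(42)/N(36) = 1,225/1,945 = 0.629820; p₂ = N(48)/N(42) = 992/1,225 = 0.809796.
P(exactly one) = p₁(1−p₂) + (1−p₁)p₂ = 0.119794 + 0.299770 = 0.419565.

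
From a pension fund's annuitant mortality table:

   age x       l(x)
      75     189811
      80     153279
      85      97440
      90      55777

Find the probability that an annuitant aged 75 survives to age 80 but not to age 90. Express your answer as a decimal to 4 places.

0.5137

This is the probability of reaching 80 but not 90, conditional on being alive at 75: (l(80) − l(90)) / l(75).
= (153279 − 55777) / 189811 = 97502 / 189811 = 0.513679.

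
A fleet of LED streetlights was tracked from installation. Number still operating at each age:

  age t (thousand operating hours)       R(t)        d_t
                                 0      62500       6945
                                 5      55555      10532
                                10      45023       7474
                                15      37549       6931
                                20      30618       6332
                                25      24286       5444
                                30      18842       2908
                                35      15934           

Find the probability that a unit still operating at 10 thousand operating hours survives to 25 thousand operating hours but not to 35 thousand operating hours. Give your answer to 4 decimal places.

This is the probability of reaching 25 but not 35, conditional on being operational at 10: (R(25) − R(35)) / R(10).
= (24286 − 15934) / 45023 = 8352 / 45023 = 0.185505.

0.1855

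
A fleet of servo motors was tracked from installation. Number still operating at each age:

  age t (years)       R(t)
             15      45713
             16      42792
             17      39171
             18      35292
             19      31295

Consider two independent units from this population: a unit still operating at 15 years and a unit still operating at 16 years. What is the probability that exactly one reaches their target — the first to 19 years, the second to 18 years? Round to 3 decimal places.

0.380

p₁ = R(19)/R(15) = 31295/45713 = 0.684597; p₂ = R(18)/R(16) = 35292/42792 = 0.824734.
P(exactly one) = p₁(1−p₂) + (1−p₁)p₂ = 0.119987 + 0.260124 = 0.380110.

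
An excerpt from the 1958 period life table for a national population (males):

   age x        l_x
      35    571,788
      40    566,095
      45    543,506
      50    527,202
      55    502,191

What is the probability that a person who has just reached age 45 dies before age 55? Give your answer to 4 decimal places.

0.0760

P(die before 55 | alive at 45) = 1 − l_55/l_45 = 1 − 502,191/543,506 = (41,315)/543,506 = 0.076016.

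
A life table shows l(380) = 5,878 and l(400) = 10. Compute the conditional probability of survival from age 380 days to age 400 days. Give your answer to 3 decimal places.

The conditional survival probability is l(400)/l(380) = 10/5,878 = 0.001701.

0.002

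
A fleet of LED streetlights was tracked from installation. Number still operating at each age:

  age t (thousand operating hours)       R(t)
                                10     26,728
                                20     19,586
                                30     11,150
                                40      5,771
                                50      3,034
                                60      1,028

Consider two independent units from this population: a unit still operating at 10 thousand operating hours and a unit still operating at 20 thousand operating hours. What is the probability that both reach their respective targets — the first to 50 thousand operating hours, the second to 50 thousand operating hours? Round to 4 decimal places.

p₁ = R(50)/R(10) = 3,034/26,728 = 0.113514; p₂ = R(50)/R(20) = 3,034/19,586 = 0.154907.
P(both) = p₁ × p₂ = 0.113514 × 0.154907 = 0.017584.

0.0176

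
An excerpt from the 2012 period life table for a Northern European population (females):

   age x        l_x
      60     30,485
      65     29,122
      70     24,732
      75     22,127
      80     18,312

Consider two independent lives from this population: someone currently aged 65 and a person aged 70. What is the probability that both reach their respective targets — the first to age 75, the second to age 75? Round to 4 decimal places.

p₁ = l_75/l_65 = 22,127/29,122 = 0.759804; p₂ = l_75/l_70 = 22,127/24,732 = 0.894671.
P(both) = p₁ × p₂ = 0.759804 × 0.894671 = 0.679775.

0.6798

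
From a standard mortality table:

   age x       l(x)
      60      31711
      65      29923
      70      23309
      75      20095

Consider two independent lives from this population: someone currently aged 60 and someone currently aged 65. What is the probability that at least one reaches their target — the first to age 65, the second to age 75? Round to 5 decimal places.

0.98148

p₁ = l(65)/l(60) = 29923/31711 = 0.943616; p₂ = l(75)/l(65) = 20095/29923 = 0.671557.
P(at least one) = 1 − (1−p₁)(1−p₂) = 1 − 0.056384 × 0.328443 = 0.981481.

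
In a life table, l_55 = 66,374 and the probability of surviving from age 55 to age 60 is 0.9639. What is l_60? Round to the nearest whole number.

l_60 = l_55 × p = 66,374 × 0.9639 = 63978.

63978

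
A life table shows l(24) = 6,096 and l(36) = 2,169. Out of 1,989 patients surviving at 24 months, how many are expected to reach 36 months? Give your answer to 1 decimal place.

707.7

The relevant probability is 2,169/6,096 = 0.355807.
Expected number = 1,989 × 0.355807 = 707.7.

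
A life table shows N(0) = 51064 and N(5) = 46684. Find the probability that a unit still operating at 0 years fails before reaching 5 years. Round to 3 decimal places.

P(fail before 5 | operational at 0) = 1 − N(5)/N(0) = 1 − 46684/51064 = (4380)/51064 = 0.085775.

0.086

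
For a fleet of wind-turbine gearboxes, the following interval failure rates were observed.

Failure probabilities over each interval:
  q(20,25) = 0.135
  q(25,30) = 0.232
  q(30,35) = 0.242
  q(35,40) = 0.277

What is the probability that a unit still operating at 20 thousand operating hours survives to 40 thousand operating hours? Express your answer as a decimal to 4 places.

P(survive 20→40) = (1 − 0.135) × (1 − 0.232) × (1 − 0.242) × (1 − 0.277).
= 0.865 × 0.768 × 0.758 × 0.723 = 0.364070.

0.3641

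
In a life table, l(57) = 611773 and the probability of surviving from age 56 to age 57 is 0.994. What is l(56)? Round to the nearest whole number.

615466

l(56) = l(57) / p = 611773 / 0.994 = 615466.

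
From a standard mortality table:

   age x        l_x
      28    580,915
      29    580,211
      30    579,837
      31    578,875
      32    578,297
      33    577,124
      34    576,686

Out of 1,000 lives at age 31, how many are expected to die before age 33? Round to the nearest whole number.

The relevant probability is 1 − 577,124/578,875 = 0.003025.
Expected number = 1,000 × 0.003025 = 3.

3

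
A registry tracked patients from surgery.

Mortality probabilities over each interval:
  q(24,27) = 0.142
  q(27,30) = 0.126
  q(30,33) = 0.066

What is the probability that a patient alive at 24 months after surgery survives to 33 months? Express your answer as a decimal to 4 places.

Survival from 24 to 33 is the product of surviving each interval: (1 − 0.142) × (1 − 0.126) × (1 − 0.066).
= 0.858 × 0.874 × 0.934 = 0.700399.

0.7004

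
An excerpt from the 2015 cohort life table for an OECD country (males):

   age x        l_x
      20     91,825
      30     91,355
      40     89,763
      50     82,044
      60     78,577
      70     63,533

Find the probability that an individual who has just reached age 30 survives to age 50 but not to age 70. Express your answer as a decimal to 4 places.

This is the probability of reaching 50 but not 70, conditional on being alive at 30: (l_50 − l_70) / l_30.
= (82,044 − 63,533) / 91,355 = 18,511 / 91,355 = 0.202627.

0.2026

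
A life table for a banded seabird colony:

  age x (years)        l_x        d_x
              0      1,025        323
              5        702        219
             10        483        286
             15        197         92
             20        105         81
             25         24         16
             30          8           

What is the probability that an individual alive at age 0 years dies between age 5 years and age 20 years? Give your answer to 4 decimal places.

0.5824

This is the probability of reaching 5 but not 20, conditional on being alive at 0: (l_5 − l_20) / l_0.
= (702 − 105) / 1,025 = 597 / 1,025 = 0.582439.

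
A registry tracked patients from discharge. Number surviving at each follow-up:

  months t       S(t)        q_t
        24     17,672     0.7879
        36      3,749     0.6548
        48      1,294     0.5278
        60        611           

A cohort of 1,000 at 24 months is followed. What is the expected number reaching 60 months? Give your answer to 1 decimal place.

34.6

The relevant probability is 611/17,672 = 0.034574.
Expected number = 1,000 × 0.034574 = 34.6.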